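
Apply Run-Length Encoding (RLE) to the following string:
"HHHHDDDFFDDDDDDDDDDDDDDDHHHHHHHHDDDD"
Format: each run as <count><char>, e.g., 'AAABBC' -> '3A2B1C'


Scanning runs left to right:
  i=0: run of 'H' x 4 -> '4H'
  i=4: run of 'D' x 3 -> '3D'
  i=7: run of 'F' x 2 -> '2F'
  i=9: run of 'D' x 15 -> '15D'
  i=24: run of 'H' x 8 -> '8H'
  i=32: run of 'D' x 4 -> '4D'

RLE = 4H3D2F15D8H4D


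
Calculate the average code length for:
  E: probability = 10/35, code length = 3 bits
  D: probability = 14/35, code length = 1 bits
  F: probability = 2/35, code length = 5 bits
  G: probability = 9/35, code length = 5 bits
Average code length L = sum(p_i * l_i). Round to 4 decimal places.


Weighted contributions p_i * l_i:
  E: (10/35) * 3 = 30/35
  D: (14/35) * 1 = 14/35
  F: (2/35) * 5 = 10/35
  G: (9/35) * 5 = 45/35
Sum = (30 + 14 + 10 + 45)/35 = 99/35

L = 99/35 = 2.8286 bits/symbol


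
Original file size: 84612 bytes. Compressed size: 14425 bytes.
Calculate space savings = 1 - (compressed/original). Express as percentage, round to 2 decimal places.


ratio = compressed/original = 14425/84612 = 0.170484
savings = 1 - ratio = 1 - 0.170484 = 0.829516
as a percentage: 0.829516 * 100 = 82.95%

Space savings = 1 - 14425/84612 = 82.95%


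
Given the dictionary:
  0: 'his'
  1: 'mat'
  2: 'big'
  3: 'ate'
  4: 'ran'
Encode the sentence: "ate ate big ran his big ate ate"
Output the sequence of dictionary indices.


Look up each word in the dictionary:
  'ate' -> 3
  'ate' -> 3
  'big' -> 2
  'ran' -> 4
  'his' -> 0
  'big' -> 2
  'ate' -> 3
  'ate' -> 3

Encoded: [3, 3, 2, 4, 0, 2, 3, 3]


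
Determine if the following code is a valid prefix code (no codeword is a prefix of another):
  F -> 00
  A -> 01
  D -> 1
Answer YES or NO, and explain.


Checking each pair (does one codeword prefix another?):
  F='00' vs A='01': no prefix
  F='00' vs D='1': no prefix
  A='01' vs F='00': no prefix
  A='01' vs D='1': no prefix
  D='1' vs F='00': no prefix
  D='1' vs A='01': no prefix
No violation found over all pairs.

YES -- this is a valid prefix code. No codeword is a prefix of any other codeword.


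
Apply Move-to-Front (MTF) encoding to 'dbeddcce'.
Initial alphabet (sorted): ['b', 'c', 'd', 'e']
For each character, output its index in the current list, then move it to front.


MTF encoding:
'd': index 2 in ['b', 'c', 'd', 'e'] -> ['d', 'b', 'c', 'e']
'b': index 1 in ['d', 'b', 'c', 'e'] -> ['b', 'd', 'c', 'e']
'e': index 3 in ['b', 'd', 'c', 'e'] -> ['e', 'b', 'd', 'c']
'd': index 2 in ['e', 'b', 'd', 'c'] -> ['d', 'e', 'b', 'c']
'd': index 0 in ['d', 'e', 'b', 'c'] -> ['d', 'e', 'b', 'c']
'c': index 3 in ['d', 'e', 'b', 'c'] -> ['c', 'd', 'e', 'b']
'c': index 0 in ['c', 'd', 'e', 'b'] -> ['c', 'd', 'e', 'b']
'e': index 2 in ['c', 'd', 'e', 'b'] -> ['e', 'c', 'd', 'b']


Output: [2, 1, 3, 2, 0, 3, 0, 2]


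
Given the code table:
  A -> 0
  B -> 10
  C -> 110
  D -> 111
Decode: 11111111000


Decoding:
111 -> D
111 -> D
110 -> C
0 -> A
0 -> A


Result: DDCAA


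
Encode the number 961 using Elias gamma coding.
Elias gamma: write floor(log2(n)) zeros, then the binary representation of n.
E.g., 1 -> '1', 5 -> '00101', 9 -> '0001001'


num_bits = floor(log2(961)) + 1 = 10
leading_zeros = num_bits - 1 = 9
binary(961) = 1111000001

Elias gamma(961) = '000000000' + '1111000001' = 0000000001111000001 (19 bits)


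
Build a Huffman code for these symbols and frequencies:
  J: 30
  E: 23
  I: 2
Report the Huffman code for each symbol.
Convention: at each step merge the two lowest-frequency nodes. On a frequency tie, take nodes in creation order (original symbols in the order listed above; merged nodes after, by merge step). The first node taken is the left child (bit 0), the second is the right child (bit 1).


Huffman tree construction:
Step 1: Merge I(2) + E(23) = 25
Step 2: Merge (I+E)(25) + J(30) = 55
Read each symbol's code off the tree from the root (left child = 0, right child = 1).

Codes:
  J: 1 (length 1)
  E: 01 (length 2)
  I: 00 (length 2)
Average code length: 80/55 = 1.4545 bits/symbol


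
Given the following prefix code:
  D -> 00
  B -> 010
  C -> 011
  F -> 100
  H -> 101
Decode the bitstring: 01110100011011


Decoding step by step:
Bits 011 -> C
Bits 101 -> H
Bits 00 -> D
Bits 011 -> C
Bits 011 -> C


Decoded message: CHDCC


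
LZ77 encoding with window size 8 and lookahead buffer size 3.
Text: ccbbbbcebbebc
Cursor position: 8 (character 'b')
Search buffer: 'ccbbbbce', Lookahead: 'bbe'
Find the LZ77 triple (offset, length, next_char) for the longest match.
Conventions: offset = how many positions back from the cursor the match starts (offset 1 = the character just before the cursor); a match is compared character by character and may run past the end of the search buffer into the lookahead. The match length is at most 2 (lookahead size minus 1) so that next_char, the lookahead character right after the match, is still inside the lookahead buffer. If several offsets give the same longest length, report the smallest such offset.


Try each offset into the search buffer:
  offset=1 (pos 7, char 'e'): match length 0
  offset=2 (pos 6, char 'c'): match length 0
  offset=3 (pos 5, char 'b'): match length 1
  offset=4 (pos 4, char 'b'): match length 2
  offset=5 (pos 3, char 'b'): match length 2
  offset=6 (pos 2, char 'b'): match length 2
  offset=7 (pos 1, char 'c'): match length 0
  offset=8 (pos 0, char 'c'): match length 0
Longest match has length 2, found at offsets 4, 5, 6; take the smallest, offset 4.
next_char = character at position 8 + 2 = 10 -> 'e'

Best match: offset=4, length=2 (matching 'bb' starting at position 4)
LZ77 triple: (4, 2, 'e')


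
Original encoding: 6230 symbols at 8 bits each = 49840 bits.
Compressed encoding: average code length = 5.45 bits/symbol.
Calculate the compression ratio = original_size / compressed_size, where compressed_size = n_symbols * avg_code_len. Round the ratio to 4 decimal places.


original_size = n_symbols * orig_bits = 6230 * 8 = 49840 bits
compressed_size = n_symbols * avg_code_len = 6230 * 5.45 = 33953.5 bits
ratio = original_size / compressed_size = 49840 / 33953.5 = 1.4679

Compression ratio = 1.4679


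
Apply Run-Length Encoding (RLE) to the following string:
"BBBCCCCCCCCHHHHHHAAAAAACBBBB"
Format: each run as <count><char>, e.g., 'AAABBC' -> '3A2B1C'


Scanning runs left to right:
  i=0: run of 'B' x 3 -> '3B'
  i=3: run of 'C' x 8 -> '8C'
  i=11: run of 'H' x 6 -> '6H'
  i=17: run of 'A' x 6 -> '6A'
  i=23: run of 'C' x 1 -> '1C'
  i=24: run of 'B' x 4 -> '4B'

RLE = 3B8C6H6A1C4B


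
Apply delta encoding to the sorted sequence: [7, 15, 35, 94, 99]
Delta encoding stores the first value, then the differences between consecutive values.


First value: 7
Deltas:
  15 - 7 = 8
  35 - 15 = 20
  94 - 35 = 59
  99 - 94 = 5


Delta encoded: [7, 8, 20, 59, 5]


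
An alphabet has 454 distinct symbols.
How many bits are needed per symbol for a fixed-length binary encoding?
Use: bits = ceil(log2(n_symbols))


log2(454) = 8.8265
Bracket: 2^8 = 256 < 454 <= 2^9 = 512
So ceil(log2(454)) = 9

bits = ceil(log2(454)) = ceil(8.8265) = 9 bits


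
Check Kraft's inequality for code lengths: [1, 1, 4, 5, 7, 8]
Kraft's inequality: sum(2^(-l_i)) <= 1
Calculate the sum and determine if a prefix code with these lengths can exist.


Sum = 2^(-1) + 2^(-1) + 2^(-4) + 2^(-5) + 2^(-7) + 2^(-8)
    = 0.5 + 0.5 + 0.0625 + 0.03125 + 0.0078125 + 0.00390625
    = 283/256 = 1.10546875
Since 1.10546875 > 1, Kraft's inequality is NOT satisfied.
A prefix code with these lengths CANNOT exist.

Kraft sum = 1.10546875. Not satisfied.


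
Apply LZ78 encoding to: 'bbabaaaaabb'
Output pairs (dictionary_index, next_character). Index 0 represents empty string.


LZ78 encoding steps:
Dictionary: {0: ''}
Step 1: w='' (idx 0), next='b' -> output (0, 'b'), add 'b' as idx 1
Step 2: w='b' (idx 1), next='a' -> output (1, 'a'), add 'ba' as idx 2
Step 3: w='ba' (idx 2), next='a' -> output (2, 'a'), add 'baa' as idx 3
Step 4: w='' (idx 0), next='a' -> output (0, 'a'), add 'a' as idx 4
Step 5: w='a' (idx 4), next='a' -> output (4, 'a'), add 'aa' as idx 5
Step 6: w='b' (idx 1), next='b' -> output (1, 'b'), add 'bb' as idx 6


Encoded: [(0, 'b'), (1, 'a'), (2, 'a'), (0, 'a'), (4, 'a'), (1, 'b')]


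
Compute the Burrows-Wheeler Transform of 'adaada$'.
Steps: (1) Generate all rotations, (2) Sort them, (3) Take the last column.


Rotations (sorted):
  0: $adaada -> last char: a
  1: a$adaad -> last char: d
  2: aada$ad -> last char: d
  3: ada$ada -> last char: a
  4: adaada$ -> last char: $
  5: da$adaa -> last char: a
  6: daada$a -> last char: a


BWT = adda$aa


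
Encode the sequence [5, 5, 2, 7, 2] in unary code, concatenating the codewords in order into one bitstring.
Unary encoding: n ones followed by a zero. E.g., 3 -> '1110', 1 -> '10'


Encode each number as n ones followed by a terminating 0:
  5 -> 111110 (6 bits)
  5 -> 111110 (6 bits)
  2 -> 110 (3 bits)
  7 -> 11111110 (8 bits)
  2 -> 110 (3 bits)
Total length = 6 + 6 + 3 + 8 + 3 = 26 bits.

Unary([5, 5, 2, 7, 2]) = 11111011111011011111110110 (26 bits)


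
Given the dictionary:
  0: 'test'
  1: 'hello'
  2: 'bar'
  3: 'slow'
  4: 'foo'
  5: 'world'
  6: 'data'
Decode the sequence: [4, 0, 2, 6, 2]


Look up each index in the dictionary:
  4 -> 'foo'
  0 -> 'test'
  2 -> 'bar'
  6 -> 'data'
  2 -> 'bar'

Decoded: "foo test bar data bar"


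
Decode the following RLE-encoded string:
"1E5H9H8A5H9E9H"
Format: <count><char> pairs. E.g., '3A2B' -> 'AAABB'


Expanding each <count><char> pair:
  1E -> 'E'
  5H -> 'HHHHH'
  9H -> 'HHHHHHHHH'
  8A -> 'AAAAAAAA'
  5H -> 'HHHHH'
  9E -> 'EEEEEEEEE'
  9H -> 'HHHHHHHHH'

Decoded = EHHHHHHHHHHHHHHAAAAAAAAHHHHHEEEEEEEEEHHHHHHHHH


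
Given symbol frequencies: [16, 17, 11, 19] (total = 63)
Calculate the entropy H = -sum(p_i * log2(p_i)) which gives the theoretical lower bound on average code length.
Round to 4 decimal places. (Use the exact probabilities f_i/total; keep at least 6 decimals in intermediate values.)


Per-symbol terms -p_i * log2(p_i) with p_i = f_i/63:
  p = 16/63 = 0.253968: log2(p) = -1.977280, -p*log2(p) = 0.502166
  p = 17/63 = 0.269841: log2(p) = -1.889817, -p*log2(p) = 0.509951
  p = 11/63 = 0.174603: log2(p) = -2.517848, -p*log2(p) = 0.439624
  p = 19/63 = 0.301587: log2(p) = -1.729352, -p*log2(p) = 0.521551
H = 0.502166 + 0.509951 + 0.439624 + 0.521551 = 1.973292

H = 1.9733 bits/symbol


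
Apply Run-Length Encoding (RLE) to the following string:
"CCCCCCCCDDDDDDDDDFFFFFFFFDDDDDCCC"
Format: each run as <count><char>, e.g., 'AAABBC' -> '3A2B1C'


Scanning runs left to right:
  i=0: run of 'C' x 8 -> '8C'
  i=8: run of 'D' x 9 -> '9D'
  i=17: run of 'F' x 8 -> '8F'
  i=25: run of 'D' x 5 -> '5D'
  i=30: run of 'C' x 3 -> '3C'

RLE = 8C9D8F5D3C


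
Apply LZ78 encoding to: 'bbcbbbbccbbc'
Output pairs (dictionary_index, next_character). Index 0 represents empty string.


LZ78 encoding steps:
Dictionary: {0: ''}
Step 1: w='' (idx 0), next='b' -> output (0, 'b'), add 'b' as idx 1
Step 2: w='b' (idx 1), next='c' -> output (1, 'c'), add 'bc' as idx 2
Step 3: w='b' (idx 1), next='b' -> output (1, 'b'), add 'bb' as idx 3
Step 4: w='bb' (idx 3), next='c' -> output (3, 'c'), add 'bbc' as idx 4
Step 5: w='' (idx 0), next='c' -> output (0, 'c'), add 'c' as idx 5
Step 6: w='bbc' (idx 4), end of input -> output (4, '')


Encoded: [(0, 'b'), (1, 'c'), (1, 'b'), (3, 'c'), (0, 'c'), (4, '')]


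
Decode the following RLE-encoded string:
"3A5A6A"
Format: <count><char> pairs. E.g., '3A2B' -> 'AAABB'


Expanding each <count><char> pair:
  3A -> 'AAA'
  5A -> 'AAAAA'
  6A -> 'AAAAAA'

Decoded = AAAAAAAAAAAAAA


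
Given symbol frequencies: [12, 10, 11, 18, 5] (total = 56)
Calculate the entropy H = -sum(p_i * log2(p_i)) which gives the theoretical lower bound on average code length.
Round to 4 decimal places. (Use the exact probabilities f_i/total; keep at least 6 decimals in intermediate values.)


Per-symbol terms -p_i * log2(p_i) with p_i = f_i/56:
  p = 12/56 = 0.214286: log2(p) = -2.222392, -p*log2(p) = 0.476227
  p = 10/56 = 0.178571: log2(p) = -2.485427, -p*log2(p) = 0.443826
  p = 11/56 = 0.196429: log2(p) = -2.347923, -p*log2(p) = 0.461199
  p = 18/56 = 0.321429: log2(p) = -1.637430, -p*log2(p) = 0.526317
  p = 5/56 = 0.089286: log2(p) = -3.485427, -p*log2(p) = 0.311199
H = 0.476227 + 0.443826 + 0.461199 + 0.526317 + 0.311199 = 2.218768

H = 2.2188 bits/symbol


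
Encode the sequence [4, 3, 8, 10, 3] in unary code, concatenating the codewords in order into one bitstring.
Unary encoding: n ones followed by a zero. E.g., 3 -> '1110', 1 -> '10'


Encode each number as n ones followed by a terminating 0:
  4 -> 11110 (5 bits)
  3 -> 1110 (4 bits)
  8 -> 111111110 (9 bits)
  10 -> 11111111110 (11 bits)
  3 -> 1110 (4 bits)
Total length = 5 + 4 + 9 + 11 + 4 = 33 bits.

Unary([4, 3, 8, 10, 3]) = 111101110111111110111111111101110 (33 bits)


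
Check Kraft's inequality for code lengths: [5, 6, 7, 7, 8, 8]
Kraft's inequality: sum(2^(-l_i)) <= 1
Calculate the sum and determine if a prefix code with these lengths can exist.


Sum = 2^(-5) + 2^(-6) + 2^(-7) + 2^(-7) + 2^(-8) + 2^(-8)
    = 0.03125 + 0.015625 + 0.0078125 + 0.0078125 + 0.00390625 + 0.00390625
    = 18/256 = 0.0703125
Since 0.0703125 <= 1, Kraft's inequality IS satisfied.
A prefix code with these lengths CAN exist.

Kraft sum = 0.0703125. Satisfied.


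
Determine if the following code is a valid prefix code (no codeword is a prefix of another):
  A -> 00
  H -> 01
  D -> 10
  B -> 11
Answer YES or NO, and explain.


Checking each pair (does one codeword prefix another?):
  A='00' vs H='01': no prefix
  A='00' vs D='10': no prefix
  A='00' vs B='11': no prefix
  H='01' vs A='00': no prefix
  H='01' vs D='10': no prefix
  H='01' vs B='11': no prefix
  D='10' vs A='00': no prefix
  D='10' vs H='01': no prefix
  D='10' vs B='11': no prefix
  B='11' vs A='00': no prefix
  B='11' vs H='01': no prefix
  B='11' vs D='10': no prefix
No violation found over all pairs.

YES -- this is a valid prefix code. No codeword is a prefix of any other codeword.


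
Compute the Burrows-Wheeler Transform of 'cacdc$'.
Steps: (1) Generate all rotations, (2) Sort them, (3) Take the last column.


Rotations (sorted):
  0: $cacdc -> last char: c
  1: acdc$c -> last char: c
  2: c$cacd -> last char: d
  3: cacdc$ -> last char: $
  4: cdc$ca -> last char: a
  5: dc$cac -> last char: c


BWT = ccd$ac


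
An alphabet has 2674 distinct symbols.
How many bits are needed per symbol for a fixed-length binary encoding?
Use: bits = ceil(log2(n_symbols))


log2(2674) = 11.3848
Bracket: 2^11 = 2048 < 2674 <= 2^12 = 4096
So ceil(log2(2674)) = 12

bits = ceil(log2(2674)) = ceil(11.3848) = 12 bits


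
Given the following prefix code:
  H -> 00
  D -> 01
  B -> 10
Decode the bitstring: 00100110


Decoding step by step:
Bits 00 -> H
Bits 10 -> B
Bits 01 -> D
Bits 10 -> B


Decoded message: HBDB


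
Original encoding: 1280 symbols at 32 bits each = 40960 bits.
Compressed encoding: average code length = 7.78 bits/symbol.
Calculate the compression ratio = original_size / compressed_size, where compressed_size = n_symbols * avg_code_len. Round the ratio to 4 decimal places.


original_size = n_symbols * orig_bits = 1280 * 32 = 40960 bits
compressed_size = n_symbols * avg_code_len = 1280 * 7.78 = 9958.4 bits
ratio = original_size / compressed_size = 40960 / 9958.4 = 4.1131

Compression ratio = 4.1131


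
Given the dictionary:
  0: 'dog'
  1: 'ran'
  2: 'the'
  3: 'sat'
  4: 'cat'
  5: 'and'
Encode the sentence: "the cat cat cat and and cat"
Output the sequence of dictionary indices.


Look up each word in the dictionary:
  'the' -> 2
  'cat' -> 4
  'cat' -> 4
  'cat' -> 4
  'and' -> 5
  'and' -> 5
  'cat' -> 4

Encoded: [2, 4, 4, 4, 5, 5, 4]


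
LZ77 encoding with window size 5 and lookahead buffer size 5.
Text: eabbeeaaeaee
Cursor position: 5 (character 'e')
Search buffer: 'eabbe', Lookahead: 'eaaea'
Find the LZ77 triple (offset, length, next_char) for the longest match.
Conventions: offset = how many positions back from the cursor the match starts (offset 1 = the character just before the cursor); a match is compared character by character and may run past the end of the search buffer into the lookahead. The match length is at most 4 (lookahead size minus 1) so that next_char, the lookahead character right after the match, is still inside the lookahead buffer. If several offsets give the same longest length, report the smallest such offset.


Try each offset into the search buffer:
  offset=1 (pos 4, char 'e'): match length 1
  offset=2 (pos 3, char 'b'): match length 0
  offset=3 (pos 2, char 'b'): match length 0
  offset=4 (pos 1, char 'a'): match length 0
  offset=5 (pos 0, char 'e'): match length 2
Longest match has length 2 at offset 5.
next_char = character at position 5 + 2 = 7 -> 'a'

Best match: offset=5, length=2 (matching 'ea' starting at position 0)
LZ77 triple: (5, 2, 'a')


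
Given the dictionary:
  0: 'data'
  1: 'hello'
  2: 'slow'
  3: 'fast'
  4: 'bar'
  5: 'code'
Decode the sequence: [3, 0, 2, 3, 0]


Look up each index in the dictionary:
  3 -> 'fast'
  0 -> 'data'
  2 -> 'slow'
  3 -> 'fast'
  0 -> 'data'

Decoded: "fast data slow fast data"


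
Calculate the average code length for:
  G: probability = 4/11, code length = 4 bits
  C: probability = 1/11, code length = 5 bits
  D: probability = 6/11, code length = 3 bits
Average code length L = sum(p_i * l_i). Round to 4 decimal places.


Weighted contributions p_i * l_i:
  G: (4/11) * 4 = 16/11
  C: (1/11) * 5 = 5/11
  D: (6/11) * 3 = 18/11
Sum = (16 + 5 + 18)/11 = 39/11

L = 39/11 = 3.5455 bits/symbol


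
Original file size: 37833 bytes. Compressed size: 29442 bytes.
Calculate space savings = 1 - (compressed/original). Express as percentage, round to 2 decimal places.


ratio = compressed/original = 29442/37833 = 0.778209
savings = 1 - ratio = 1 - 0.778209 = 0.221791
as a percentage: 0.221791 * 100 = 22.18%

Space savings = 1 - 29442/37833 = 22.18%


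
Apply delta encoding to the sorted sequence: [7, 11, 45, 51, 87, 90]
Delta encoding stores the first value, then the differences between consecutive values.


First value: 7
Deltas:
  11 - 7 = 4
  45 - 11 = 34
  51 - 45 = 6
  87 - 51 = 36
  90 - 87 = 3


Delta encoded: [7, 4, 34, 6, 36, 3]


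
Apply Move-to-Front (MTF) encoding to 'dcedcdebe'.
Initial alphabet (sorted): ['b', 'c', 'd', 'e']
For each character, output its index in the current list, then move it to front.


MTF encoding:
'd': index 2 in ['b', 'c', 'd', 'e'] -> ['d', 'b', 'c', 'e']
'c': index 2 in ['d', 'b', 'c', 'e'] -> ['c', 'd', 'b', 'e']
'e': index 3 in ['c', 'd', 'b', 'e'] -> ['e', 'c', 'd', 'b']
'd': index 2 in ['e', 'c', 'd', 'b'] -> ['d', 'e', 'c', 'b']
'c': index 2 in ['d', 'e', 'c', 'b'] -> ['c', 'd', 'e', 'b']
'd': index 1 in ['c', 'd', 'e', 'b'] -> ['d', 'c', 'e', 'b']
'e': index 2 in ['d', 'c', 'e', 'b'] -> ['e', 'd', 'c', 'b']
'b': index 3 in ['e', 'd', 'c', 'b'] -> ['b', 'e', 'd', 'c']
'e': index 1 in ['b', 'e', 'd', 'c'] -> ['e', 'b', 'd', 'c']


Output: [2, 2, 3, 2, 2, 1, 2, 3, 1]


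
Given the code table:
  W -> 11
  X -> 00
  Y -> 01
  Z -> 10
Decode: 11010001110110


Decoding:
11 -> W
01 -> Y
00 -> X
01 -> Y
11 -> W
01 -> Y
10 -> Z


Result: WYXYWYZ


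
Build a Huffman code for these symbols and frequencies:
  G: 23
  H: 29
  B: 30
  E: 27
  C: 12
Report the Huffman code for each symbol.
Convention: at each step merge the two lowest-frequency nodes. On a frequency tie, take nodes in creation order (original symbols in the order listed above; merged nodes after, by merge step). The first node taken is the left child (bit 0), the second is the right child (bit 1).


Huffman tree construction:
Step 1: Merge C(12) + G(23) = 35
Step 2: Merge E(27) + H(29) = 56
Step 3: Merge B(30) + (C+G)(35) = 65
Step 4: Merge (E+H)(56) + (B+(C+G))(65) = 121
Read each symbol's code off the tree from the root (left child = 0, right child = 1).

Codes:
  G: 111 (length 3)
  H: 01 (length 2)
  B: 10 (length 2)
  E: 00 (length 2)
  C: 110 (length 3)
Average code length: 277/121 = 2.2893 bits/symbol


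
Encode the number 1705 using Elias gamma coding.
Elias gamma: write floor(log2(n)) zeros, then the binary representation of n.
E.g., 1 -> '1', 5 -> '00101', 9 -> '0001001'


num_bits = floor(log2(1705)) + 1 = 11
leading_zeros = num_bits - 1 = 10
binary(1705) = 11010101001

Elias gamma(1705) = '0000000000' + '11010101001' = 000000000011010101001 (21 bits)


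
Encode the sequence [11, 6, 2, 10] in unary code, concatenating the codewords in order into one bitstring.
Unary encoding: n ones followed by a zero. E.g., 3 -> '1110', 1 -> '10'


Encode each number as n ones followed by a terminating 0:
  11 -> 111111111110 (12 bits)
  6 -> 1111110 (7 bits)
  2 -> 110 (3 bits)
  10 -> 11111111110 (11 bits)
Total length = 12 + 7 + 3 + 11 = 33 bits.

Unary([11, 6, 2, 10]) = 111111111110111111011011111111110 (33 bits)


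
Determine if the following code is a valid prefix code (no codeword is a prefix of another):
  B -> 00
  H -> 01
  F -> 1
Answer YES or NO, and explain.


Checking each pair (does one codeword prefix another?):
  B='00' vs H='01': no prefix
  B='00' vs F='1': no prefix
  H='01' vs B='00': no prefix
  H='01' vs F='1': no prefix
  F='1' vs B='00': no prefix
  F='1' vs H='01': no prefix
No violation found over all pairs.

YES -- this is a valid prefix code. No codeword is a prefix of any other codeword.


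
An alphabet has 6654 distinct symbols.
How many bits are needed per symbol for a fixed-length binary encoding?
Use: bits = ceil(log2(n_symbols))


log2(6654) = 12.7
Bracket: 2^12 = 4096 < 6654 <= 2^13 = 8192
So ceil(log2(6654)) = 13

bits = ceil(log2(6654)) = ceil(12.7) = 13 bits


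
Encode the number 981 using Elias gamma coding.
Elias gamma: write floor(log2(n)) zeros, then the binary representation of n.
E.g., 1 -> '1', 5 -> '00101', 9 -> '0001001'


num_bits = floor(log2(981)) + 1 = 10
leading_zeros = num_bits - 1 = 9
binary(981) = 1111010101

Elias gamma(981) = '000000000' + '1111010101' = 0000000001111010101 (19 bits)


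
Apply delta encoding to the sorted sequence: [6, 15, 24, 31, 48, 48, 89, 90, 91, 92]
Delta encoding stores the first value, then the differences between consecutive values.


First value: 6
Deltas:
  15 - 6 = 9
  24 - 15 = 9
  31 - 24 = 7
  48 - 31 = 17
  48 - 48 = 0
  89 - 48 = 41
  90 - 89 = 1
  91 - 90 = 1
  92 - 91 = 1


Delta encoded: [6, 9, 9, 7, 17, 0, 41, 1, 1, 1]


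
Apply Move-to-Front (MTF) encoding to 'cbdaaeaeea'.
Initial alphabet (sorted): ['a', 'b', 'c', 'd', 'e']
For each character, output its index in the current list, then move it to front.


MTF encoding:
'c': index 2 in ['a', 'b', 'c', 'd', 'e'] -> ['c', 'a', 'b', 'd', 'e']
'b': index 2 in ['c', 'a', 'b', 'd', 'e'] -> ['b', 'c', 'a', 'd', 'e']
'd': index 3 in ['b', 'c', 'a', 'd', 'e'] -> ['d', 'b', 'c', 'a', 'e']
'a': index 3 in ['d', 'b', 'c', 'a', 'e'] -> ['a', 'd', 'b', 'c', 'e']
'a': index 0 in ['a', 'd', 'b', 'c', 'e'] -> ['a', 'd', 'b', 'c', 'e']
'e': index 4 in ['a', 'd', 'b', 'c', 'e'] -> ['e', 'a', 'd', 'b', 'c']
'a': index 1 in ['e', 'a', 'd', 'b', 'c'] -> ['a', 'e', 'd', 'b', 'c']
'e': index 1 in ['a', 'e', 'd', 'b', 'c'] -> ['e', 'a', 'd', 'b', 'c']
'e': index 0 in ['e', 'a', 'd', 'b', 'c'] -> ['e', 'a', 'd', 'b', 'c']
'a': index 1 in ['e', 'a', 'd', 'b', 'c'] -> ['a', 'e', 'd', 'b', 'c']


Output: [2, 2, 3, 3, 0, 4, 1, 1, 0, 1]


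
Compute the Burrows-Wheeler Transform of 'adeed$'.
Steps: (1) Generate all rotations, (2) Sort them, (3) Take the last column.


Rotations (sorted):
  0: $adeed -> last char: d
  1: adeed$ -> last char: $
  2: d$adee -> last char: e
  3: deed$a -> last char: a
  4: ed$ade -> last char: e
  5: eed$ad -> last char: d


BWT = d$eaed


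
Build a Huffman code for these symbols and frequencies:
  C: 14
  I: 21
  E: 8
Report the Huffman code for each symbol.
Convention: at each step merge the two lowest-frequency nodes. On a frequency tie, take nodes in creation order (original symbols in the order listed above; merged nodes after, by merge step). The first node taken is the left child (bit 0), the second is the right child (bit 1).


Huffman tree construction:
Step 1: Merge E(8) + C(14) = 22
Step 2: Merge I(21) + (E+C)(22) = 43
Read each symbol's code off the tree from the root (left child = 0, right child = 1).

Codes:
  C: 11 (length 2)
  I: 0 (length 1)
  E: 10 (length 2)
Average code length: 65/43 = 1.5116 bits/symbol


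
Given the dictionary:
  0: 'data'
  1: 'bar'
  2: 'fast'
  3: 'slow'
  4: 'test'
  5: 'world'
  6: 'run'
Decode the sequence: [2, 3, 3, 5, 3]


Look up each index in the dictionary:
  2 -> 'fast'
  3 -> 'slow'
  3 -> 'slow'
  5 -> 'world'
  3 -> 'slow'

Decoded: "fast slow slow world slow"


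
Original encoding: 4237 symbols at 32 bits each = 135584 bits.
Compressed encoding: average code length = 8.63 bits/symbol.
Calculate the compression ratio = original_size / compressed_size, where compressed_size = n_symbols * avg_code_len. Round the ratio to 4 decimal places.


original_size = n_symbols * orig_bits = 4237 * 32 = 135584 bits
compressed_size = n_symbols * avg_code_len = 4237 * 8.63 = 36565.31 bits
ratio = original_size / compressed_size = 135584 / 36565.31 = 3.708

Compression ratio = 3.708


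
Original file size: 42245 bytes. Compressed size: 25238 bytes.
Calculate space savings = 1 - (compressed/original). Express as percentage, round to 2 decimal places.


ratio = compressed/original = 25238/42245 = 0.59742
savings = 1 - ratio = 1 - 0.59742 = 0.40258
as a percentage: 0.40258 * 100 = 40.26%

Space savings = 1 - 25238/42245 = 40.26%


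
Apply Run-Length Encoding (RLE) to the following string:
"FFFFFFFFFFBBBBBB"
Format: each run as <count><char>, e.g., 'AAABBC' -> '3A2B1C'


Scanning runs left to right:
  i=0: run of 'F' x 10 -> '10F'
  i=10: run of 'B' x 6 -> '6B'

RLE = 10F6B


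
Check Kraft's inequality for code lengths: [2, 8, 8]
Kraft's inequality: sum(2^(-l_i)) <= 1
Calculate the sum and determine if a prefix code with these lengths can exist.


Sum = 2^(-2) + 2^(-8) + 2^(-8)
    = 0.25 + 0.00390625 + 0.00390625
    = 66/256 = 0.2578125
Since 0.2578125 <= 1, Kraft's inequality IS satisfied.
A prefix code with these lengths CAN exist.

Kraft sum = 0.2578125. Satisfied.


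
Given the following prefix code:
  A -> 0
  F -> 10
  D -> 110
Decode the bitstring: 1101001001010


Decoding step by step:
Bits 110 -> D
Bits 10 -> F
Bits 0 -> A
Bits 10 -> F
Bits 0 -> A
Bits 10 -> F
Bits 10 -> F


Decoded message: DFAFAFF


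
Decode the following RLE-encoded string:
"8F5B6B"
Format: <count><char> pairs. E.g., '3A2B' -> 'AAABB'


Expanding each <count><char> pair:
  8F -> 'FFFFFFFF'
  5B -> 'BBBBB'
  6B -> 'BBBBBB'

Decoded = FFFFFFFFBBBBBBBBBBB


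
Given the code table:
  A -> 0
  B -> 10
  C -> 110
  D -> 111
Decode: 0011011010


Decoding:
0 -> A
0 -> A
110 -> C
110 -> C
10 -> B


Result: AACCB


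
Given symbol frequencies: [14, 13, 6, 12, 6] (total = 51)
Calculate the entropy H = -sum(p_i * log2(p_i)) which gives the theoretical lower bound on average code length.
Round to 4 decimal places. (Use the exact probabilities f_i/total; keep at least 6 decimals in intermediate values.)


Per-symbol terms -p_i * log2(p_i) with p_i = f_i/51:
  p = 14/51 = 0.274510: log2(p) = -1.865070, -p*log2(p) = 0.511980
  p = 13/51 = 0.254902: log2(p) = -1.971986, -p*log2(p) = 0.502663
  p = 6/51 = 0.117647: log2(p) = -3.087463, -p*log2(p) = 0.363231
  p = 12/51 = 0.235294: log2(p) = -2.087463, -p*log2(p) = 0.491168
  p = 6/51 = 0.117647: log2(p) = -3.087463, -p*log2(p) = 0.363231
H = 0.511980 + 0.502663 + 0.363231 + 0.491168 + 0.363231 = 2.232273

H = 2.2323 bits/symbol


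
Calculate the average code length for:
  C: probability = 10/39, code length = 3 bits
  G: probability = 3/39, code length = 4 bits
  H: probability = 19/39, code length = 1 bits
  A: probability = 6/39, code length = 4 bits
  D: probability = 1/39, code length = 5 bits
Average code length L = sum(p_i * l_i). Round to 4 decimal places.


Weighted contributions p_i * l_i:
  C: (10/39) * 3 = 30/39
  G: (3/39) * 4 = 12/39
  H: (19/39) * 1 = 19/39
  A: (6/39) * 4 = 24/39
  D: (1/39) * 5 = 5/39
Sum = (30 + 12 + 19 + 24 + 5)/39 = 90/39

L = 90/39 = 2.3077 bits/symbol


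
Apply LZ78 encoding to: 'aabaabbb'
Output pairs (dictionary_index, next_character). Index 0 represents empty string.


LZ78 encoding steps:
Dictionary: {0: ''}
Step 1: w='' (idx 0), next='a' -> output (0, 'a'), add 'a' as idx 1
Step 2: w='a' (idx 1), next='b' -> output (1, 'b'), add 'ab' as idx 2
Step 3: w='a' (idx 1), next='a' -> output (1, 'a'), add 'aa' as idx 3
Step 4: w='' (idx 0), next='b' -> output (0, 'b'), add 'b' as idx 4
Step 5: w='b' (idx 4), next='b' -> output (4, 'b'), add 'bb' as idx 5


Encoded: [(0, 'a'), (1, 'b'), (1, 'a'), (0, 'b'), (4, 'b')]


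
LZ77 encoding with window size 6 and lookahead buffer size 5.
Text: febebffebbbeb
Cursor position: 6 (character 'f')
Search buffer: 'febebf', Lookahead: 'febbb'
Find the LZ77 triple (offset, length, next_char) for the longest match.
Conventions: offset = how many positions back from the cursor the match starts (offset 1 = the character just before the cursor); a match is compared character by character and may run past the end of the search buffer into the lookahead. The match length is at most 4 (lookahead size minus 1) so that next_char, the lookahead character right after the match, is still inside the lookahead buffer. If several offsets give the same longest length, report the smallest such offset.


Try each offset into the search buffer:
  offset=1 (pos 5, char 'f'): match length 1
  offset=2 (pos 4, char 'b'): match length 0
  offset=3 (pos 3, char 'e'): match length 0
  offset=4 (pos 2, char 'b'): match length 0
  offset=5 (pos 1, char 'e'): match length 0
  offset=6 (pos 0, char 'f'): match length 3
Longest match has length 3 at offset 6.
next_char = character at position 6 + 3 = 9 -> 'b'

Best match: offset=6, length=3 (matching 'feb' starting at position 0)
LZ77 triple: (6, 3, 'b')


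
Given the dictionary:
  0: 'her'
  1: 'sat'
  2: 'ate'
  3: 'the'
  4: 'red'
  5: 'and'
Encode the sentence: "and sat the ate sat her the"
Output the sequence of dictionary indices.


Look up each word in the dictionary:
  'and' -> 5
  'sat' -> 1
  'the' -> 3
  'ate' -> 2
  'sat' -> 1
  'her' -> 0
  'the' -> 3

Encoded: [5, 1, 3, 2, 1, 0, 3]


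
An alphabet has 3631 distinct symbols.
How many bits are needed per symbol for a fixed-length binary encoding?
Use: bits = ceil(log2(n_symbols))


log2(3631) = 11.8262
Bracket: 2^11 = 2048 < 3631 <= 2^12 = 4096
So ceil(log2(3631)) = 12

bits = ceil(log2(3631)) = ceil(11.8262) = 12 bits


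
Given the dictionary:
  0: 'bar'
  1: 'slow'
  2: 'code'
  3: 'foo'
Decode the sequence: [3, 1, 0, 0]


Look up each index in the dictionary:
  3 -> 'foo'
  1 -> 'slow'
  0 -> 'bar'
  0 -> 'bar'

Decoded: "foo slow bar bar"


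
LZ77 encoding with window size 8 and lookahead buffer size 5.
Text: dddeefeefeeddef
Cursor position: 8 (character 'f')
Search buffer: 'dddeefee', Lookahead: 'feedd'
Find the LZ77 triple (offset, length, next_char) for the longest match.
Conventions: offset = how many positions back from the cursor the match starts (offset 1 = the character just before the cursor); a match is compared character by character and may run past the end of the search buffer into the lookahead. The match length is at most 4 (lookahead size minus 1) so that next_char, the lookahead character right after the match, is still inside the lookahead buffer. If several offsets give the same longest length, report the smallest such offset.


Try each offset into the search buffer:
  offset=1 (pos 7, char 'e'): match length 0
  offset=2 (pos 6, char 'e'): match length 0
  offset=3 (pos 5, char 'f'): match length 3
  offset=4 (pos 4, char 'e'): match length 0
  offset=5 (pos 3, char 'e'): match length 0
  offset=6 (pos 2, char 'd'): match length 0
  offset=7 (pos 1, char 'd'): match length 0
  offset=8 (pos 0, char 'd'): match length 0
Longest match has length 3 at offset 3.
next_char = character at position 8 + 3 = 11 -> 'd'

Best match: offset=3, length=3 (matching 'fee' starting at position 5)
LZ77 triple: (3, 3, 'd')


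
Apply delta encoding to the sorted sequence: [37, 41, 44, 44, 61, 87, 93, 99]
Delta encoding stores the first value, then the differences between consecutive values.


First value: 37
Deltas:
  41 - 37 = 4
  44 - 41 = 3
  44 - 44 = 0
  61 - 44 = 17
  87 - 61 = 26
  93 - 87 = 6
  99 - 93 = 6


Delta encoded: [37, 4, 3, 0, 17, 26, 6, 6]


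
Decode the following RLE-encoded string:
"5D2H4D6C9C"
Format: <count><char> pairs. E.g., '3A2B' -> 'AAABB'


Expanding each <count><char> pair:
  5D -> 'DDDDD'
  2H -> 'HH'
  4D -> 'DDDD'
  6C -> 'CCCCCC'
  9C -> 'CCCCCCCCC'

Decoded = DDDDDHHDDDDCCCCCCCCCCCCCCC


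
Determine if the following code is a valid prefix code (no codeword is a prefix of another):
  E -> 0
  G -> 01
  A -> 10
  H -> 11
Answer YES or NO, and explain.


Checking each pair (does one codeword prefix another?):
  E='0' vs G='01': prefix -- VIOLATION

NO -- this is NOT a valid prefix code. E (0) is a prefix of G (01).


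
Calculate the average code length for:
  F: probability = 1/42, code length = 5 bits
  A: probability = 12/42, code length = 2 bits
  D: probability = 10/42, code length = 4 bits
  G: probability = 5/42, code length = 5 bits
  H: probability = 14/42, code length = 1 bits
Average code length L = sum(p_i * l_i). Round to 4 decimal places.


Weighted contributions p_i * l_i:
  F: (1/42) * 5 = 5/42
  A: (12/42) * 2 = 24/42
  D: (10/42) * 4 = 40/42
  G: (5/42) * 5 = 25/42
  H: (14/42) * 1 = 14/42
Sum = (5 + 24 + 40 + 25 + 14)/42 = 108/42

L = 108/42 = 2.5714 bits/symbol


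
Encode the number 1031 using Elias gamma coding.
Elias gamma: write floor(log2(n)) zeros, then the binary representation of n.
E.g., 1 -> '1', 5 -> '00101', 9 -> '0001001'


num_bits = floor(log2(1031)) + 1 = 11
leading_zeros = num_bits - 1 = 10
binary(1031) = 10000000111

Elias gamma(1031) = '0000000000' + '10000000111' = 000000000010000000111 (21 bits)


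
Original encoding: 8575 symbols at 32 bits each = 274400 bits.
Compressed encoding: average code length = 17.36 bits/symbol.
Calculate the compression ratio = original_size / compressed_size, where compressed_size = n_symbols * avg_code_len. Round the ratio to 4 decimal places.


original_size = n_symbols * orig_bits = 8575 * 32 = 274400 bits
compressed_size = n_symbols * avg_code_len = 8575 * 17.36 = 148862.0 bits
ratio = original_size / compressed_size = 274400 / 148862.0 = 1.8433

Compression ratio = 1.8433


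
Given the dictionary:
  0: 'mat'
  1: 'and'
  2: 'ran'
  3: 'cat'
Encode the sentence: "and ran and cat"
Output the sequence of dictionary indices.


Look up each word in the dictionary:
  'and' -> 1
  'ran' -> 2
  'and' -> 1
  'cat' -> 3

Encoded: [1, 2, 1, 3]


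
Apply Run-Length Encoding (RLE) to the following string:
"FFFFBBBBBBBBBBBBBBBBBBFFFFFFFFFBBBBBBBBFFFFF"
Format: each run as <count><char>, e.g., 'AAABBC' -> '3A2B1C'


Scanning runs left to right:
  i=0: run of 'F' x 4 -> '4F'
  i=4: run of 'B' x 18 -> '18B'
  i=22: run of 'F' x 9 -> '9F'
  i=31: run of 'B' x 8 -> '8B'
  i=39: run of 'F' x 5 -> '5F'

RLE = 4F18B9F8B5F


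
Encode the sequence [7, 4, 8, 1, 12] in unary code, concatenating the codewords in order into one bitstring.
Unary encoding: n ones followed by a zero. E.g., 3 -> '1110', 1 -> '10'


Encode each number as n ones followed by a terminating 0:
  7 -> 11111110 (8 bits)
  4 -> 11110 (5 bits)
  8 -> 111111110 (9 bits)
  1 -> 10 (2 bits)
  12 -> 1111111111110 (13 bits)
Total length = 8 + 5 + 9 + 2 + 13 = 37 bits.

Unary([7, 4, 8, 1, 12]) = 1111111011110111111110101111111111110 (37 bits)


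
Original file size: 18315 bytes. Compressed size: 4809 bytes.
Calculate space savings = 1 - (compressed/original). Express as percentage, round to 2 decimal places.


ratio = compressed/original = 4809/18315 = 0.262572
savings = 1 - ratio = 1 - 0.262572 = 0.737428
as a percentage: 0.737428 * 100 = 73.74%

Space savings = 1 - 4809/18315 = 73.74%


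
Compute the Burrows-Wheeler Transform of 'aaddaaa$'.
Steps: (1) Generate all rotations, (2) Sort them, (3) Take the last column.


Rotations (sorted):
  0: $aaddaaa -> last char: a
  1: a$aaddaa -> last char: a
  2: aa$aadda -> last char: a
  3: aaa$aadd -> last char: d
  4: aaddaaa$ -> last char: $
  5: addaaa$a -> last char: a
  6: daaa$aad -> last char: d
  7: ddaaa$aa -> last char: a


BWT = aaad$ada


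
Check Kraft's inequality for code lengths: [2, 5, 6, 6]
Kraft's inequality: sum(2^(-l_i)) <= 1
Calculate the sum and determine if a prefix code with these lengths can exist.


Sum = 2^(-2) + 2^(-5) + 2^(-6) + 2^(-6)
    = 0.25 + 0.03125 + 0.015625 + 0.015625
    = 20/64 = 0.3125
Since 0.3125 <= 1, Kraft's inequality IS satisfied.
A prefix code with these lengths CAN exist.

Kraft sum = 0.3125. Satisfied.


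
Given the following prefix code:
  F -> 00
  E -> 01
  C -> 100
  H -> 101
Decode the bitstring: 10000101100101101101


Decoding step by step:
Bits 100 -> C
Bits 00 -> F
Bits 101 -> H
Bits 100 -> C
Bits 101 -> H
Bits 101 -> H
Bits 101 -> H


Decoded message: CFHCHHH


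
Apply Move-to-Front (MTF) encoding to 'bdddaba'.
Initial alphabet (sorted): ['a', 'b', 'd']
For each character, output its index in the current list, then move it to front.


MTF encoding:
'b': index 1 in ['a', 'b', 'd'] -> ['b', 'a', 'd']
'd': index 2 in ['b', 'a', 'd'] -> ['d', 'b', 'a']
'd': index 0 in ['d', 'b', 'a'] -> ['d', 'b', 'a']
'd': index 0 in ['d', 'b', 'a'] -> ['d', 'b', 'a']
'a': index 2 in ['d', 'b', 'a'] -> ['a', 'd', 'b']
'b': index 2 in ['a', 'd', 'b'] -> ['b', 'a', 'd']
'a': index 1 in ['b', 'a', 'd'] -> ['a', 'b', 'd']


Output: [1, 2, 0, 0, 2, 2, 1]


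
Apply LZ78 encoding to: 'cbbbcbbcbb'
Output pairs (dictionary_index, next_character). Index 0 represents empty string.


LZ78 encoding steps:
Dictionary: {0: ''}
Step 1: w='' (idx 0), next='c' -> output (0, 'c'), add 'c' as idx 1
Step 2: w='' (idx 0), next='b' -> output (0, 'b'), add 'b' as idx 2
Step 3: w='b' (idx 2), next='b' -> output (2, 'b'), add 'bb' as idx 3
Step 4: w='c' (idx 1), next='b' -> output (1, 'b'), add 'cb' as idx 4
Step 5: w='b' (idx 2), next='c' -> output (2, 'c'), add 'bc' as idx 5
Step 6: w='bb' (idx 3), end of input -> output (3, '')


Encoded: [(0, 'c'), (0, 'b'), (2, 'b'), (1, 'b'), (2, 'c'), (3, '')]


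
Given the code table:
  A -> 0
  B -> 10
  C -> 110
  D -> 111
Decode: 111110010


Decoding:
111 -> D
110 -> C
0 -> A
10 -> B


Result: DCAB


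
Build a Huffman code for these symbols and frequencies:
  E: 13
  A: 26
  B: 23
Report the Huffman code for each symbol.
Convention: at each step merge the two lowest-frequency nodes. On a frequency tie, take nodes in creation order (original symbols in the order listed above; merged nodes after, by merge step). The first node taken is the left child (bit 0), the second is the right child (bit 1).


Huffman tree construction:
Step 1: Merge E(13) + B(23) = 36
Step 2: Merge A(26) + (E+B)(36) = 62
Read each symbol's code off the tree from the root (left child = 0, right child = 1).

Codes:
  E: 10 (length 2)
  A: 0 (length 1)
  B: 11 (length 2)
Average code length: 98/62 = 1.5806 bits/symbol


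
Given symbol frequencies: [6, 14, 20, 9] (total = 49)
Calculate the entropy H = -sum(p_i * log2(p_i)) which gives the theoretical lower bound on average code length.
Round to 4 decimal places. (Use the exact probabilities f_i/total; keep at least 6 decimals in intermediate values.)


Per-symbol terms -p_i * log2(p_i) with p_i = f_i/49:
  p = 6/49 = 0.122449: log2(p) = -3.029747, -p*log2(p) = 0.370989
  p = 14/49 = 0.285714: log2(p) = -1.807355, -p*log2(p) = 0.516387
  p = 20/49 = 0.408163: log2(p) = -1.292782, -p*log2(p) = 0.527666
  p = 9/49 = 0.183673: log2(p) = -2.444785, -p*log2(p) = 0.449042
H = 0.370989 + 0.516387 + 0.527666 + 0.449042 = 1.864084

H = 1.8641 bits/symbol
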